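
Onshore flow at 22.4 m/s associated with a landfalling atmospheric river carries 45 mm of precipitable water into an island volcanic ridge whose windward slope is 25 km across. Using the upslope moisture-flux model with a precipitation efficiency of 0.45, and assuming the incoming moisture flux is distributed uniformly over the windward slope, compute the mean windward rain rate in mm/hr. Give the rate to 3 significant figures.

Incoming column moisture flux per unit ridge length: F = V × PW = 22.4 × 45 = 1008 mm·m/s.
Spread over the 25 km slope with efficiency ε = 0.45: R = ε·F/W = 0.45 × 1008 / 25000 m = 1.814e-02 mm/s.
R = 1.814e-02 × 3600 = 65.3 mm/hr.

R ≈ 65.3 mm/hr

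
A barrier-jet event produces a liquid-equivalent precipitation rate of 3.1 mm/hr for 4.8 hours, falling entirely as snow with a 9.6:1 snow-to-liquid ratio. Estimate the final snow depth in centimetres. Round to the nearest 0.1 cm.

Liquid-equivalent depth = 3.1 × 4.8 = 14.88 mm.
Snow depth = 14.88 mm × 9.6 = 142.848 mm = 14.3 cm.

snow depth ≈ 14.3 cm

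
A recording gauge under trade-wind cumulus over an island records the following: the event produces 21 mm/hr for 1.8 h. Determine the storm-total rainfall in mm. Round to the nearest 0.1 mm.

total ≈ 37.8 mm

Total = Σ Rᵢ Δtᵢ = 21 × 1.8
      = 37.8 = 37.8 mm.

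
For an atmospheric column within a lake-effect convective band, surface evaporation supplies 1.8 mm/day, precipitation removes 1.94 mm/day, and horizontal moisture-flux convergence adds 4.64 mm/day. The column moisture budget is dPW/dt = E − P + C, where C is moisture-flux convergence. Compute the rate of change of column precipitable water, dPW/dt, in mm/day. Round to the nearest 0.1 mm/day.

dPW/dt = E − P + C = 1.8 − 1.94 + (4.64) = 4.5 mm/day.

dPW/dt ≈ 4.5 mm/day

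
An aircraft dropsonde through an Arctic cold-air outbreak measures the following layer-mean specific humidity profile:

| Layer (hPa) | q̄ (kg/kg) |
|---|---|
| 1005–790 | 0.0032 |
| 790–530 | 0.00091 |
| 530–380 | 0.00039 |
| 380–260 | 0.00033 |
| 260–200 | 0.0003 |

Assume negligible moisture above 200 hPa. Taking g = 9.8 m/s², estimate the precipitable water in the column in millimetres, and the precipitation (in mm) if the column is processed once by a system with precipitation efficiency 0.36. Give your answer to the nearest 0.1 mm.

Precipitable water is the column-integrated vapour mass per unit area: PW = (1/g) Σ q̄ Δp, with q in kg/kg and Δp in Pa (1 kg/m² of water = 1 mm).
Layer 1005–790 hPa: Δp = 215 hPa = 21500 Pa, q̄ = 0.0032 kg/kg → 0.0032 × 21500 / 9.8 = 7.02 mm
Layer 790–530 hPa: Δp = 260 hPa = 26000 Pa, q̄ = 0.00091 kg/kg → 0.00091 × 26000 / 9.8 = 2.41 mm
Layer 530–380 hPa: Δp = 150 hPa = 15000 Pa, q̄ = 0.00039 kg/kg → 0.00039 × 15000 / 9.8 = 0.60 mm
Layer 380–260 hPa: Δp = 120 hPa = 12000 Pa, q̄ = 0.00033 kg/kg → 0.00033 × 12000 / 9.8 = 0.40 mm
Layer 260–200 hPa: Δp = 60 hPa = 6000 Pa, q̄ = 0.0003 kg/kg → 0.0003 × 6000 / 9.8 = 0.18 mm
PW = 7.02 + 2.41 + 0.60 + 0.40 + 0.18 = 10.61 ≈ 10.6 mm.
Precipitation = ε × PW = 0.36 × 10.6 = 3.8 mm.

PW ≈ 10.6 mm; precipitation ≈ 3.8 mm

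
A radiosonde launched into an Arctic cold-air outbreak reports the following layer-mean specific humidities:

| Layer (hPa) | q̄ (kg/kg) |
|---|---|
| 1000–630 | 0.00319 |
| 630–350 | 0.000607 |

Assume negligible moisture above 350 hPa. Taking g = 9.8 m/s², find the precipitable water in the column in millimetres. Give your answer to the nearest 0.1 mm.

Precipitable water is the column-integrated vapour mass per unit area: PW = (1/g) Σ q̄ Δp, with q in kg/kg and Δp in Pa (1 kg/m² of water = 1 mm).
Layer 1000–630 hPa: Δp = 370 hPa = 37000 Pa, q̄ = 0.00319 kg/kg → 0.00319 × 37000 / 9.8 = 12.04 mm
Layer 630–350 hPa: Δp = 280 hPa = 28000 Pa, q̄ = 0.000607 kg/kg → 0.000607 × 28000 / 9.8 = 1.73 mm
PW = 12.04 + 1.73 = 13.77 ≈ 13.8 mm.

PW ≈ 13.8 mm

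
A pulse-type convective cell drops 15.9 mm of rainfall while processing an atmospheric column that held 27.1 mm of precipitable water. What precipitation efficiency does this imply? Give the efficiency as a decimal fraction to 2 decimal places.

ε = rainfall / PW = 15.9 / 27.1 = 0.59.

ε ≈ 0.59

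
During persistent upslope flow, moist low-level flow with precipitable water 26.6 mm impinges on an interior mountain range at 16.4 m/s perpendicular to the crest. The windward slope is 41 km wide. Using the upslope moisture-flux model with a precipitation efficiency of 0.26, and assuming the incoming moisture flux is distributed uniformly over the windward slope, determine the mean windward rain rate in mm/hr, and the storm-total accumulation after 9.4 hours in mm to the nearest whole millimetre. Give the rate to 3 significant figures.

Incoming column moisture flux per unit ridge length: F = V × PW = 16.4 × 26.6 = 436.24 mm·m/s.
Spread over the 41 km slope with efficiency ε = 0.26: R = ε·F/W = 0.26 × 436.24 / 41000 m = 2.766e-03 mm/s.
R = 2.766e-03 × 3600 = 9.96 mm/hr.
Over 9.4 h: total = 9.96 × 9.4 = 93.624 ≈ 94 mm.

R ≈ 9.96 mm/hr; total ≈ 94 mm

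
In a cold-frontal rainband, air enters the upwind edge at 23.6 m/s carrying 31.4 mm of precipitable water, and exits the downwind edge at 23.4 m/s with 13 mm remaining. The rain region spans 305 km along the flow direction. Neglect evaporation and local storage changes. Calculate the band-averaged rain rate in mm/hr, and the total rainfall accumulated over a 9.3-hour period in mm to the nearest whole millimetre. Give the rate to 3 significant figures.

R ≈ 5.16 mm/hr; total ≈ 48 mm

Column moisture flux per unit crosswind length is F = V × PW.
Inflow: F_in = 23.6 × 31.4 = 741.04 mm·m/s
Outflow: F_out = 23.4 × 13 = 304.2 mm·m/s
Steady-state rate R = (F_in − F_out)/L = (741.04 − 304.2) / 305000 m = 1.432e-03 mm/s.
R = 1.432e-03 × 3600 = 5.16 mm/hr.
Over 9.3 h: total = 5.16 × 9.3 = 47.988 ≈ 48 mm.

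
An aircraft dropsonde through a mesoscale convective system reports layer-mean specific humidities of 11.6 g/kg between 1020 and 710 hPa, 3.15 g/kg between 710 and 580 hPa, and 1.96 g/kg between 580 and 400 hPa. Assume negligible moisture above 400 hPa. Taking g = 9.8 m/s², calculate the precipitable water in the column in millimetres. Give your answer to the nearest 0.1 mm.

Precipitable water is the column-integrated vapour mass per unit area: PW = (1/g) Σ q̄ Δp, with q in kg/kg and Δp in Pa (1 kg/m² of water = 1 mm).
Layer 1020–710 hPa: Δp = 310 hPa = 31000 Pa, q̄ = 0.0116 kg/kg → 0.0116 × 31000 / 9.8 = 36.69 mm
Layer 710–580 hPa: Δp = 130 hPa = 13000 Pa, q̄ = 0.00315 kg/kg → 0.00315 × 13000 / 9.8 = 4.18 mm
Layer 580–400 hPa: Δp = 180 hPa = 18000 Pa, q̄ = 0.00196 kg/kg → 0.00196 × 18000 / 9.8 = 3.60 mm
PW = 36.69 + 4.18 + 3.60 = 44.47 ≈ 44.5 mm.

PW ≈ 44.5 mm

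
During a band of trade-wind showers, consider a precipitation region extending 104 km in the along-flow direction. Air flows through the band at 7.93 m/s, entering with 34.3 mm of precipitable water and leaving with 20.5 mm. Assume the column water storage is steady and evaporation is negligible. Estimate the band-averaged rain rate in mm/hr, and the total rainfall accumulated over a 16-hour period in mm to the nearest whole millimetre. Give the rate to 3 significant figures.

Column moisture flux per unit crosswind length is F = V × PW.
Inflow: F_in = 7.93 × 34.3 = 271.999 mm·m/s
Outflow: F_out = 7.93 × 20.5 = 162.565 mm·m/s
Steady-state rate R = (F_in − F_out)/L = (271.999 − 162.565) / 104000 m = 1.052e-03 mm/s.
R = 1.052e-03 × 3600 = 3.79 mm/hr.
Over 16 h: total = 3.79 × 16 = 60.64 ≈ 61 mm.

R ≈ 3.79 mm/hr; total ≈ 61 mm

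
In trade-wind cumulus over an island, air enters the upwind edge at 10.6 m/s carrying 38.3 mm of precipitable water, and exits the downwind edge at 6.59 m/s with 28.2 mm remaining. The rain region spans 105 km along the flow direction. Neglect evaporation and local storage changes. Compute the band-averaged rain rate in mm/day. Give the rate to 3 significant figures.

R ≈ 181 mm/day

Column moisture flux per unit crosswind length is F = V × PW.
Inflow: F_in = 10.6 × 38.3 = 405.98 mm·m/s
Outflow: F_out = 6.59 × 28.2 = 185.838 mm·m/s
Steady-state rate R = (F_in − F_out)/L = (405.98 − 185.838) / 105000 m = 2.097e-03 mm/s.
R = 2.097e-03 × 3600 × 24 = 181 mm/day.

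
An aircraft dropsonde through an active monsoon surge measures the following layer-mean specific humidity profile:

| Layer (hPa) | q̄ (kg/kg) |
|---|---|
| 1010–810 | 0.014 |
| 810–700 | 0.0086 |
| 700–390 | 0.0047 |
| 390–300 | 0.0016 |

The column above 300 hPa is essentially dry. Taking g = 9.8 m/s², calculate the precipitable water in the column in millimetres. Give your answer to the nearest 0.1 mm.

PW ≈ 54.6 mm

Precipitable water is the column-integrated vapour mass per unit area: PW = (1/g) Σ q̄ Δp, with q in kg/kg and Δp in Pa (1 kg/m² of water = 1 mm).
Layer 1010–810 hPa: Δp = 200 hPa = 20000 Pa, q̄ = 0.014 kg/kg → 0.014 × 20000 / 9.8 = 28.57 mm
Layer 810–700 hPa: Δp = 110 hPa = 11000 Pa, q̄ = 0.0086 kg/kg → 0.0086 × 11000 / 9.8 = 9.65 mm
Layer 700–390 hPa: Δp = 310 hPa = 31000 Pa, q̄ = 0.0047 kg/kg → 0.0047 × 31000 / 9.8 = 14.87 mm
Layer 390–300 hPa: Δp = 90 hPa = 9000 Pa, q̄ = 0.0016 kg/kg → 0.0016 × 9000 / 9.8 = 1.47 mm
PW = 28.57 + 9.65 + 14.87 + 1.47 = 54.56 ≈ 54.6 mm.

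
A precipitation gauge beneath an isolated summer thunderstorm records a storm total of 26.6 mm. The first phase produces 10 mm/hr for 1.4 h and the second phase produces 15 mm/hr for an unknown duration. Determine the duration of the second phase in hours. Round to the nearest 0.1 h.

Known phases: 10 × 1.4 = 14 mm.
Remaining depth = 26.6 − 14 = 12.6 mm.
Duration = 12.6 / 15 = 0.8 h.

duration ≈ 0.8 h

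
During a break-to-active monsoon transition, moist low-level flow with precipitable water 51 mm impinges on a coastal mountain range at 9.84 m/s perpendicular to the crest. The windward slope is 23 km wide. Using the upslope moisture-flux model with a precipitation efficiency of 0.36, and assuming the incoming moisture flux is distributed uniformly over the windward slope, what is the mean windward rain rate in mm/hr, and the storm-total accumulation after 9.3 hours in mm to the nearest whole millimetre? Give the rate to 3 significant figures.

Incoming column moisture flux per unit ridge length: F = V × PW = 9.84 × 51 = 501.84 mm·m/s.
Spread over the 23 km slope with efficiency ε = 0.36: R = ε·F/W = 0.36 × 501.84 / 23000 m = 7.855e-03 mm/s.
R = 7.855e-03 × 3600 = 28.3 mm/hr.
Over 9.3 h: total = 28.3 × 9.3 = 263.19 ≈ 263 mm.

R ≈ 28.3 mm/hr; total ≈ 263 mm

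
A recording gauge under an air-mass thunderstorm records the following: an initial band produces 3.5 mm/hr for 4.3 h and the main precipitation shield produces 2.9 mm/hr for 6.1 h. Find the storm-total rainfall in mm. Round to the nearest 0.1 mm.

total ≈ 32.7 mm

Total = Σ Rᵢ Δtᵢ = 3.5 × 4.3 + 2.9 × 6.1
      = 15.05 + 17.69 = 32.7 mm.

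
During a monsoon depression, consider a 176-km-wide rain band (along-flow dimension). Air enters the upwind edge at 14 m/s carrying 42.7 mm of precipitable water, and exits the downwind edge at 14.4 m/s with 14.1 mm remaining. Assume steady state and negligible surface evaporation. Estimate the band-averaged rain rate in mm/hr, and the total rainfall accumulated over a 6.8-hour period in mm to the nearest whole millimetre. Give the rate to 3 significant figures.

R ≈ 8.07 mm/hr; total ≈ 55 mm

Column moisture flux per unit crosswind length is F = V × PW.
Inflow: F_in = 14 × 42.7 = 597.8 mm·m/s
Outflow: F_out = 14.4 × 14.1 = 203.04 mm·m/s
Steady-state rate R = (F_in − F_out)/L = (597.8 − 203.04) / 176000 m = 2.243e-03 mm/s.
R = 2.243e-03 × 3600 = 8.07 mm/hr.
Over 6.8 h: total = 8.07 × 6.8 = 54.876 ≈ 55 mm.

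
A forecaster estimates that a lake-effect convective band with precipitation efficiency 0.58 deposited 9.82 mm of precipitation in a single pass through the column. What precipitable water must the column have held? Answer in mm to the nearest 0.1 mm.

PW = precipitation / ε = 9.82 / 0.58 = 16.9 mm.

PW ≈ 16.9 mm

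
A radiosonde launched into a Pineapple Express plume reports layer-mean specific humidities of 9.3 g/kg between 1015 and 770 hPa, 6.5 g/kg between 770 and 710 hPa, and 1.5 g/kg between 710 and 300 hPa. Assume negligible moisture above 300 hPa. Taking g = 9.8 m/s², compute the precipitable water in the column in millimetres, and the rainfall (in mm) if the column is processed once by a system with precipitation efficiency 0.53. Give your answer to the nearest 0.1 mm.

PW ≈ 33.5 mm; rainfall ≈ 17.8 mm

Precipitable water is the column-integrated vapour mass per unit area: PW = (1/g) Σ q̄ Δp, with q in kg/kg and Δp in Pa (1 kg/m² of water = 1 mm).
Layer 1015–770 hPa: Δp = 245 hPa = 24500 Pa, q̄ = 0.0093 kg/kg → 0.0093 × 24500 / 9.8 = 23.25 mm
Layer 770–710 hPa: Δp = 60 hPa = 6000 Pa, q̄ = 0.0065 kg/kg → 0.0065 × 6000 / 9.8 = 3.98 mm
Layer 710–300 hPa: Δp = 410 hPa = 41000 Pa, q̄ = 0.0015 kg/kg → 0.0015 × 41000 / 9.8 = 6.28 mm
PW = 23.25 + 3.98 + 6.28 = 33.51 ≈ 33.5 mm.
Rainfall = ε × PW = 0.53 × 33.5 = 17.8 mm.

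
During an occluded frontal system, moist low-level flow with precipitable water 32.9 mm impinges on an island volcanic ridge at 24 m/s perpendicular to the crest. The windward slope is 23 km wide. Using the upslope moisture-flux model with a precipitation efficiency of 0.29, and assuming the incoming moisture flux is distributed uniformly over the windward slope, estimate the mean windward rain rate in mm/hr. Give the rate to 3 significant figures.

Incoming column moisture flux per unit ridge length: F = V × PW = 24 × 32.9 = 789.6 mm·m/s.
Spread over the 23 km slope with efficiency ε = 0.29: R = ε·F/W = 0.29 × 789.6 / 23000 m = 9.956e-03 mm/s.
R = 9.956e-03 × 3600 = 35.8 mm/hr.

R ≈ 35.8 mm/hr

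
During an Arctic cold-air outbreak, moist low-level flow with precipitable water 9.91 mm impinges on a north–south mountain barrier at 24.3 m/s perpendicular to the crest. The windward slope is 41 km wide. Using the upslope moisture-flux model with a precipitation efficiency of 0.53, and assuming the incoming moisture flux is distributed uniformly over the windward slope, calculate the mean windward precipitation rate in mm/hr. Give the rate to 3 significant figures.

R ≈ 11.2 mm/hr

Incoming column moisture flux per unit ridge length: F = V × PW = 24.3 × 9.91 = 240.813 mm·m/s.
Spread over the 41 km slope with efficiency ε = 0.53: R = ε·F/W = 0.53 × 240.813 / 41000 m = 3.113e-03 mm/s.
R = 3.113e-03 × 3600 = 11.2 mm/hr.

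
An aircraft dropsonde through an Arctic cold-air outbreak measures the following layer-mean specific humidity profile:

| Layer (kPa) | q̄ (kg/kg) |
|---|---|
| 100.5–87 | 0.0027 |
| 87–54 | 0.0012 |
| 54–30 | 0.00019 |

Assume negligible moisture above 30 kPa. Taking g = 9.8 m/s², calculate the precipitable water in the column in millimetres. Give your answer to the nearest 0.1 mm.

Precipitable water is the column-integrated vapour mass per unit area: PW = (1/g) Σ q̄ Δp, with q in kg/kg and Δp in Pa (1 kg/m² of water = 1 mm).
Layer 100.5–87 kPa: Δp = 135 hPa = 13500 Pa, q̄ = 0.0027 kg/kg → 0.0027 × 13500 / 9.8 = 3.72 mm
Layer 87–54 kPa: Δp = 330 hPa = 33000 Pa, q̄ = 0.0012 kg/kg → 0.0012 × 33000 / 9.8 = 4.04 mm
Layer 54–30 kPa: Δp = 240 hPa = 24000 Pa, q̄ = 0.00019 kg/kg → 0.00019 × 24000 / 9.8 = 0.47 mm
PW = 3.72 + 4.04 + 0.47 = 8.23 ≈ 8.2 mm.

PW ≈ 8.2 mm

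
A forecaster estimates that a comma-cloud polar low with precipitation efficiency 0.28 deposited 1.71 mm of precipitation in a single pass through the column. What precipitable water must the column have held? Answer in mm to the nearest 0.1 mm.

PW ≈ 6.1 mm

PW = precipitation / ε = 1.71 / 0.28 = 6.1 mm.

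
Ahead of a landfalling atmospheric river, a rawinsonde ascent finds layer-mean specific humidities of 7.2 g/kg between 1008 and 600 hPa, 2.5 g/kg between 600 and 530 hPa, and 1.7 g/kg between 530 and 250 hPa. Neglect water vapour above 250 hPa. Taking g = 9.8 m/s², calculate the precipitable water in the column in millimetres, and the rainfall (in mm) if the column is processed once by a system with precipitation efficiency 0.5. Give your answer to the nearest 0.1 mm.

Precipitable water is the column-integrated vapour mass per unit area: PW = (1/g) Σ q̄ Δp, with q in kg/kg and Δp in Pa (1 kg/m² of water = 1 mm).
Layer 1008–600 hPa: Δp = 408 hPa = 40800 Pa, q̄ = 0.0072 kg/kg → 0.0072 × 40800 / 9.8 = 29.98 mm
Layer 600–530 hPa: Δp = 70 hPa = 7000 Pa, q̄ = 0.0025 kg/kg → 0.0025 × 7000 / 9.8 = 1.79 mm
Layer 530–250 hPa: Δp = 280 hPa = 28000 Pa, q̄ = 0.0017 kg/kg → 0.0017 × 28000 / 9.8 = 4.86 mm
PW = 29.98 + 1.79 + 4.86 = 36.63 ≈ 36.6 mm.
Rainfall = ε × PW = 0.5 × 36.6 = 18.3 mm.

PW ≈ 36.6 mm; rainfall ≈ 18.3 mm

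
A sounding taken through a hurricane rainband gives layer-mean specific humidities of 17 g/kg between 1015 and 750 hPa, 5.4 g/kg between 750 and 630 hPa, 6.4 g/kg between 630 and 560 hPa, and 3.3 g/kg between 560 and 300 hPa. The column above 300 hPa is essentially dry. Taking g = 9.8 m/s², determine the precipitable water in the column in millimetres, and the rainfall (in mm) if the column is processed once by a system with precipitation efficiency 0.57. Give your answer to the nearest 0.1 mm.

Precipitable water is the column-integrated vapour mass per unit area: PW = (1/g) Σ q̄ Δp, with q in kg/kg and Δp in Pa (1 kg/m² of water = 1 mm).
Layer 1015–750 hPa: Δp = 265 hPa = 26500 Pa, q̄ = 0.017 kg/kg → 0.017 × 26500 / 9.8 = 45.97 mm
Layer 750–630 hPa: Δp = 120 hPa = 12000 Pa, q̄ = 0.0054 kg/kg → 0.0054 × 12000 / 9.8 = 6.61 mm
Layer 630–560 hPa: Δp = 70 hPa = 7000 Pa, q̄ = 0.0064 kg/kg → 0.0064 × 7000 / 9.8 = 4.57 mm
Layer 560–300 hPa: Δp = 260 hPa = 26000 Pa, q̄ = 0.0033 kg/kg → 0.0033 × 26000 / 9.8 = 8.76 mm
PW = 45.97 + 6.61 + 4.57 + 8.76 = 65.91 ≈ 65.9 mm.
Rainfall = ε × PW = 0.57 × 65.9 = 37.6 mm.

PW ≈ 65.9 mm; rainfall ≈ 37.6 mm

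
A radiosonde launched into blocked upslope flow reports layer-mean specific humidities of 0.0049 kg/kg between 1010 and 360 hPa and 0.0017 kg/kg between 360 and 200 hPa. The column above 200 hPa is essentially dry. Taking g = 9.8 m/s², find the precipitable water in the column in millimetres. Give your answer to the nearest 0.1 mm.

PW ≈ 35.3 mm

Precipitable water is the column-integrated vapour mass per unit area: PW = (1/g) Σ q̄ Δp, with q in kg/kg and Δp in Pa (1 kg/m² of water = 1 mm).
Layer 1010–360 hPa: Δp = 650 hPa = 65000 Pa, q̄ = 0.0049 kg/kg → 0.0049 × 65000 / 9.8 = 32.50 mm
Layer 360–200 hPa: Δp = 160 hPa = 16000 Pa, q̄ = 0.0017 kg/kg → 0.0017 × 16000 / 9.8 = 2.78 mm
PW = 32.50 + 2.78 = 35.28 ≈ 35.3 mm.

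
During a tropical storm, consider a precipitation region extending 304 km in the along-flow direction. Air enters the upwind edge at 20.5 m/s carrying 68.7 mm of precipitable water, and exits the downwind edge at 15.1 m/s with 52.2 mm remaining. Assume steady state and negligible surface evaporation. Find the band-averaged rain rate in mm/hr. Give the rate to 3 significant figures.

Column moisture flux per unit crosswind length is F = V × PW.
Inflow: F_in = 20.5 × 68.7 = 1408.35 mm·m/s
Outflow: F_out = 15.1 × 52.2 = 788.22 mm·m/s
Steady-state rate R = (F_in − F_out)/L = (1408.35 − 788.22) / 304000 m = 2.040e-03 mm/s.
R = 2.040e-03 × 3600 = 7.34 mm/hr.

R ≈ 7.34 mm/hr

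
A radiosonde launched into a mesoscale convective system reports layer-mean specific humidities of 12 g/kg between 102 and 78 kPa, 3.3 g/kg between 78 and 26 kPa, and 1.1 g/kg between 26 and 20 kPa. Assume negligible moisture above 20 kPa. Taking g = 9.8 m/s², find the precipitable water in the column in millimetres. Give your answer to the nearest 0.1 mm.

PW ≈ 47.6 mm

Precipitable water is the column-integrated vapour mass per unit area: PW = (1/g) Σ q̄ Δp, with q in kg/kg and Δp in Pa (1 kg/m² of water = 1 mm).
Layer 102–78 kPa: Δp = 240 hPa = 24000 Pa, q̄ = 0.012 kg/kg → 0.012 × 24000 / 9.8 = 29.39 mm
Layer 78–26 kPa: Δp = 520 hPa = 52000 Pa, q̄ = 0.0033 kg/kg → 0.0033 × 52000 / 9.8 = 17.51 mm
Layer 26–20 kPa: Δp = 60 hPa = 6000 Pa, q̄ = 0.0011 kg/kg → 0.0011 × 6000 / 9.8 = 0.67 mm
PW = 29.39 + 17.51 + 0.67 = 47.57 ≈ 47.6 mm.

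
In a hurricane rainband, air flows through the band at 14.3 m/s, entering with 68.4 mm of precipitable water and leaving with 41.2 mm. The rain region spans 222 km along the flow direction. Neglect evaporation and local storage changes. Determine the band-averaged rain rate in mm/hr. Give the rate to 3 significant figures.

R ≈ 6.31 mm/hr

Column moisture flux per unit crosswind length is F = V × PW.
Inflow: F_in = 14.3 × 68.4 = 978.12 mm·m/s
Outflow: F_out = 14.3 × 41.2 = 589.16 mm·m/s
Steady-state rate R = (F_in − F_out)/L = (978.12 − 589.16) / 222000 m = 1.752e-03 mm/s.
R = 1.752e-03 × 3600 = 6.31 mm/hr.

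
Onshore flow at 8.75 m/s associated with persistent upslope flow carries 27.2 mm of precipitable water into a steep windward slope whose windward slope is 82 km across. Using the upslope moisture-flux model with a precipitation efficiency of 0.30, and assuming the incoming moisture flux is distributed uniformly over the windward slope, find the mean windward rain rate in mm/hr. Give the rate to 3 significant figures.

R ≈ 3.13 mm/hr

Incoming column moisture flux per unit ridge length: F = V × PW = 8.75 × 27.2 = 238 mm·m/s.
Spread over the 82 km slope with efficiency ε = 0.30: R = ε·F/W = 0.30 × 238 / 82000 m = 8.707e-04 mm/s.
R = 8.707e-04 × 3600 = 3.13 mm/hr.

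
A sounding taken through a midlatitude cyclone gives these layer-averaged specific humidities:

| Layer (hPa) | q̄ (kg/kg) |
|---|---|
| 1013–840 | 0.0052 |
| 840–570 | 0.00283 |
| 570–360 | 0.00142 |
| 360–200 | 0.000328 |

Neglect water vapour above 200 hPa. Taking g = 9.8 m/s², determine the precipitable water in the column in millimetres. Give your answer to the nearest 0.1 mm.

Precipitable water is the column-integrated vapour mass per unit area: PW = (1/g) Σ q̄ Δp, with q in kg/kg and Δp in Pa (1 kg/m² of water = 1 mm).
Layer 1013–840 hPa: Δp = 173 hPa = 17300 Pa, q̄ = 0.0052 kg/kg → 0.0052 × 17300 / 9.8 = 9.18 mm
Layer 840–570 hPa: Δp = 270 hPa = 27000 Pa, q̄ = 0.00283 kg/kg → 0.00283 × 27000 / 9.8 = 7.80 mm
Layer 570–360 hPa: Δp = 210 hPa = 21000 Pa, q̄ = 0.00142 kg/kg → 0.00142 × 21000 / 9.8 = 3.04 mm
Layer 360–200 hPa: Δp = 160 hPa = 16000 Pa, q̄ = 0.000328 kg/kg → 0.000328 × 16000 / 9.8 = 0.54 mm
PW = 9.18 + 7.80 + 3.04 + 0.54 = 20.56 ≈ 20.6 mm.

PW ≈ 20.6 mm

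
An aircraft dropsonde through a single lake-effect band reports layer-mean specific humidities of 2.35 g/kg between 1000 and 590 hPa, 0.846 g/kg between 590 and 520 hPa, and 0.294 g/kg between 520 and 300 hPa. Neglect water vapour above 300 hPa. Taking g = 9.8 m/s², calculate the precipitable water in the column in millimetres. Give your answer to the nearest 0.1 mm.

Precipitable water is the column-integrated vapour mass per unit area: PW = (1/g) Σ q̄ Δp, with q in kg/kg and Δp in Pa (1 kg/m² of water = 1 mm).
Layer 1000–590 hPa: Δp = 410 hPa = 41000 Pa, q̄ = 0.00235 kg/kg → 0.00235 × 41000 / 9.8 = 9.83 mm
Layer 590–520 hPa: Δp = 70 hPa = 7000 Pa, q̄ = 0.000846 kg/kg → 0.000846 × 7000 / 9.8 = 0.60 mm
Layer 520–300 hPa: Δp = 220 hPa = 22000 Pa, q̄ = 0.000294 kg/kg → 0.000294 × 22000 / 9.8 = 0.66 mm
PW = 9.83 + 0.60 + 0.66 = 11.09 ≈ 11.1 mm.

PW ≈ 11.1 mm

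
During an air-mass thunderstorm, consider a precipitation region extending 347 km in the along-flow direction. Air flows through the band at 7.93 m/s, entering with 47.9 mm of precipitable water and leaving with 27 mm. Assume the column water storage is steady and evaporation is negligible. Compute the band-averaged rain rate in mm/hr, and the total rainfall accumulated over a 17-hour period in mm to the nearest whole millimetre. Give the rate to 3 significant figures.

R ≈ 1.72 mm/hr; total ≈ 29 mm

Column moisture flux per unit crosswind length is F = V × PW.
Inflow: F_in = 7.93 × 47.9 = 379.847 mm·m/s
Outflow: F_out = 7.93 × 27 = 214.11 mm·m/s
Steady-state rate R = (F_in − F_out)/L = (379.847 − 214.11) / 347000 m = 4.776e-04 mm/s.
R = 4.776e-04 × 3600 = 1.72 mm/hr.
Over 17 h: total = 1.72 × 17 = 29.24 ≈ 29 mm.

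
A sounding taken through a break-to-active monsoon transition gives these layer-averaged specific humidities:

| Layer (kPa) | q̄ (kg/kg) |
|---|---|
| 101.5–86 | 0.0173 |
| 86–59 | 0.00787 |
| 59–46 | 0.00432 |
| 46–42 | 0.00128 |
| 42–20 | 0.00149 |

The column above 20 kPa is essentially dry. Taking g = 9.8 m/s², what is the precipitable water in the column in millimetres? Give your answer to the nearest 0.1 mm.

PW ≈ 58.6 mm

Precipitable water is the column-integrated vapour mass per unit area: PW = (1/g) Σ q̄ Δp, with q in kg/kg and Δp in Pa (1 kg/m² of water = 1 mm).
Layer 101.5–86 kPa: Δp = 155 hPa = 15500 Pa, q̄ = 0.0173 kg/kg → 0.0173 × 15500 / 9.8 = 27.36 mm
Layer 86–59 kPa: Δp = 270 hPa = 27000 Pa, q̄ = 0.00787 kg/kg → 0.00787 × 27000 / 9.8 = 21.68 mm
Layer 59–46 kPa: Δp = 130 hPa = 13000 Pa, q̄ = 0.00432 kg/kg → 0.00432 × 13000 / 9.8 = 5.73 mm
Layer 46–42 kPa: Δp = 40 hPa = 4000 Pa, q̄ = 0.00128 kg/kg → 0.00128 × 4000 / 9.8 = 0.52 mm
Layer 42–20 kPa: Δp = 220 hPa = 22000 Pa, q̄ = 0.00149 kg/kg → 0.00149 × 22000 / 9.8 = 3.34 mm
PW = 27.36 + 21.68 + 5.73 + 0.52 + 3.34 = 58.63 ≈ 58.6 mm.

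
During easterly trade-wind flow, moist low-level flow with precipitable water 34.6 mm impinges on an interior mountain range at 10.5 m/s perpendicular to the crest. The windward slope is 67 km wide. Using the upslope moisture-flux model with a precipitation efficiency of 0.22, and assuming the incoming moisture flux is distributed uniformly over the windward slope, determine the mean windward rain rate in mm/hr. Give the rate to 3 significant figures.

R ≈ 4.29 mm/hr

Incoming column moisture flux per unit ridge length: F = V × PW = 10.5 × 34.6 = 363.3 mm·m/s.
Spread over the 67 km slope with efficiency ε = 0.22: R = ε·F/W = 0.22 × 363.3 / 67000 m = 1.193e-03 mm/s.
R = 1.193e-03 × 3600 = 4.29 mm/hr.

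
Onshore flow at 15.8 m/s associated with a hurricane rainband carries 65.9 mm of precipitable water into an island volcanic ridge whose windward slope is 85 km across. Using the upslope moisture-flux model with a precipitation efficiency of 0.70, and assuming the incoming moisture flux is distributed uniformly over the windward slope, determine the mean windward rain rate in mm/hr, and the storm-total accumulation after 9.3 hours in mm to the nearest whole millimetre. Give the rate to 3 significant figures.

Incoming column moisture flux per unit ridge length: F = V × PW = 15.8 × 65.9 = 1041.22 mm·m/s.
Spread over the 85 km slope with efficiency ε = 0.70: R = ε·F/W = 0.70 × 1041.22 / 85000 m = 8.575e-03 mm/s.
R = 8.575e-03 × 3600 = 30.9 mm/hr.
Over 9.3 h: total = 30.9 × 9.3 = 287.37 ≈ 287 mm.

R ≈ 30.9 mm/hr; total ≈ 287 mm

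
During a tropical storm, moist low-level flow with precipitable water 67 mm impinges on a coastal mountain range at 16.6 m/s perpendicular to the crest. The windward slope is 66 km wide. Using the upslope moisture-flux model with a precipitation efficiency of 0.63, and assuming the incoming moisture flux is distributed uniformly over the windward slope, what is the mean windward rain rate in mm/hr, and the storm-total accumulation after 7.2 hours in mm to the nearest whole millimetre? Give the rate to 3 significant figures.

R ≈ 38.2 mm/hr; total ≈ 275 mm

Incoming column moisture flux per unit ridge length: F = V × PW = 16.6 × 67 = 1112.2 mm·m/s.
Spread over the 66 km slope with efficiency ε = 0.63: R = ε·F/W = 0.63 × 1112.2 / 66000 m = 1.062e-02 mm/s.
R = 1.062e-02 × 3600 = 38.2 mm/hr.
Over 7.2 h: total = 38.2 × 7.2 = 275.04 ≈ 275 mm.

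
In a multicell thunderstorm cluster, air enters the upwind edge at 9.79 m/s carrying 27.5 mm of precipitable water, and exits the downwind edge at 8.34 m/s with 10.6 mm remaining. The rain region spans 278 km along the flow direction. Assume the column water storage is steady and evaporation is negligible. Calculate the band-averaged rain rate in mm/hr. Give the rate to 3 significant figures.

R ≈ 2.34 mm/hr

Column moisture flux per unit crosswind length is F = V × PW.
Inflow: F_in = 9.79 × 27.5 = 269.225 mm·m/s
Outflow: F_out = 8.34 × 10.6 = 88.404 mm·m/s
Steady-state rate R = (F_in − F_out)/L = (269.225 − 88.404) / 278000 m = 6.504e-04 mm/s.
R = 6.504e-04 × 3600 = 2.34 mm/hr.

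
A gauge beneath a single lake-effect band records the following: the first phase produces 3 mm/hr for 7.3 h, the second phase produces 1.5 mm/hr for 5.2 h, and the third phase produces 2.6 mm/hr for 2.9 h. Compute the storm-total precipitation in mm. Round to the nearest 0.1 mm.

Total = Σ Rᵢ Δtᵢ = 3 × 7.3 + 1.5 × 5.2 + 2.6 × 2.9
      = 21.9 + 7.8 + 7.54 = 37.2 mm.

total ≈ 37.2 mm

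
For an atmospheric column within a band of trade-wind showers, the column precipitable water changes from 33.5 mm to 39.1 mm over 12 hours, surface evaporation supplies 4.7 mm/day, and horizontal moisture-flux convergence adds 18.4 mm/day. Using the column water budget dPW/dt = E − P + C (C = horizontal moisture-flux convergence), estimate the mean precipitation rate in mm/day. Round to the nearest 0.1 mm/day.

dPW/dt = (39.1 − 33.5) mm / (12/24 day) = +11.200 mm/day.
P = E + C − dPW/dt = 4.7 + (18.4) − (+11.200) = 11.9 mm/day.

P ≈ 11.9 mm/day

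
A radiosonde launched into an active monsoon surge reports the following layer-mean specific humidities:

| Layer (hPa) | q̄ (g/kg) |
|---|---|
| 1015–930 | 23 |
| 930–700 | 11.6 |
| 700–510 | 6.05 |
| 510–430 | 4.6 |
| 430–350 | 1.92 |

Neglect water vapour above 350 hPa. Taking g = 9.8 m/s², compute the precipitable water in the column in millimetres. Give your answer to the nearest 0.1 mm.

Precipitable water is the column-integrated vapour mass per unit area: PW = (1/g) Σ q̄ Δp, with q in kg/kg and Δp in Pa (1 kg/m² of water = 1 mm).
Layer 1015–930 hPa: Δp = 85 hPa = 8500 Pa, q̄ = 0.023 kg/kg → 0.023 × 8500 / 9.8 = 19.95 mm
Layer 930–700 hPa: Δp = 230 hPa = 23000 Pa, q̄ = 0.0116 kg/kg → 0.0116 × 23000 / 9.8 = 27.22 mm
Layer 700–510 hPa: Δp = 190 hPa = 19000 Pa, q̄ = 0.00605 kg/kg → 0.00605 × 19000 / 9.8 = 11.73 mm
Layer 510–430 hPa: Δp = 80 hPa = 8000 Pa, q̄ = 0.0046 kg/kg → 0.0046 × 8000 / 9.8 = 3.76 mm
Layer 430–350 hPa: Δp = 80 hPa = 8000 Pa, q̄ = 0.00192 kg/kg → 0.00192 × 8000 / 9.8 = 1.57 mm
PW = 19.95 + 27.22 + 11.73 + 3.76 + 1.57 = 64.23 ≈ 64.2 mm.

PW ≈ 64.2 mm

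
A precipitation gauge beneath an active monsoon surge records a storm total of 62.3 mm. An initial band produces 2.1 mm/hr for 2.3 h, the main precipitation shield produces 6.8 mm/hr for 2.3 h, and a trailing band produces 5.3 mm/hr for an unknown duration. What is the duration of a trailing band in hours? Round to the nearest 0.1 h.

Known phases: 2.1 × 2.3 + 6.8 × 2.3 = 4.83 + 15.64 = 20.47 mm.
Remaining depth = 62.3 − 20.47 = 41.83 mm.
Duration = 41.83 / 5.3 = 7.9 h.

duration ≈ 7.9 h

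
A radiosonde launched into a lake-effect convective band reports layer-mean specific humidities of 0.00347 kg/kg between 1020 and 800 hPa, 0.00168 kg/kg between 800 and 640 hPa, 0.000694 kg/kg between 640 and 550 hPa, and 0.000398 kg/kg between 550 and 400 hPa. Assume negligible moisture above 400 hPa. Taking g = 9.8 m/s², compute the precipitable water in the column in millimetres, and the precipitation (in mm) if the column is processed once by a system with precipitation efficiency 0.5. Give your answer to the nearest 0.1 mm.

PW ≈ 11.8 mm; precipitation ≈ 5.9 mm

Precipitable water is the column-integrated vapour mass per unit area: PW = (1/g) Σ q̄ Δp, with q in kg/kg and Δp in Pa (1 kg/m² of water = 1 mm).
Layer 1020–800 hPa: Δp = 220 hPa = 22000 Pa, q̄ = 0.00347 kg/kg → 0.00347 × 22000 / 9.8 = 7.79 mm
Layer 800–640 hPa: Δp = 160 hPa = 16000 Pa, q̄ = 0.00168 kg/kg → 0.00168 × 16000 / 9.8 = 2.74 mm
Layer 640–550 hPa: Δp = 90 hPa = 9000 Pa, q̄ = 0.000694 kg/kg → 0.000694 × 9000 / 9.8 = 0.64 mm
Layer 550–400 hPa: Δp = 150 hPa = 15000 Pa, q̄ = 0.000398 kg/kg → 0.000398 × 15000 / 9.8 = 0.61 mm
PW = 7.79 + 2.74 + 0.64 + 0.61 = 11.78 ≈ 11.8 mm.
Precipitation = ε × PW = 0.5 × 11.8 = 5.9 mm.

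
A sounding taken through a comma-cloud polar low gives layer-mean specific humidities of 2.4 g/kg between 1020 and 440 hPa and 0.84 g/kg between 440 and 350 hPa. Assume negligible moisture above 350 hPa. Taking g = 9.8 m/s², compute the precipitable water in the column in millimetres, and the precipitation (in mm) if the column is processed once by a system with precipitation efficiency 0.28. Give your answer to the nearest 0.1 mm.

PW ≈ 15.0 mm; precipitation ≈ 4.2 mm

Precipitable water is the column-integrated vapour mass per unit area: PW = (1/g) Σ q̄ Δp, with q in kg/kg and Δp in Pa (1 kg/m² of water = 1 mm).
Layer 1020–440 hPa: Δp = 580 hPa = 58000 Pa, q̄ = 0.0024 kg/kg → 0.0024 × 58000 / 9.8 = 14.20 mm
Layer 440–350 hPa: Δp = 90 hPa = 9000 Pa, q̄ = 0.00084 kg/kg → 0.00084 × 9000 / 9.8 = 0.77 mm
PW = 14.20 + 0.77 = 14.97 ≈ 15.0 mm.
Precipitation = ε × PW = 0.28 × 15.0 = 4.2 mm.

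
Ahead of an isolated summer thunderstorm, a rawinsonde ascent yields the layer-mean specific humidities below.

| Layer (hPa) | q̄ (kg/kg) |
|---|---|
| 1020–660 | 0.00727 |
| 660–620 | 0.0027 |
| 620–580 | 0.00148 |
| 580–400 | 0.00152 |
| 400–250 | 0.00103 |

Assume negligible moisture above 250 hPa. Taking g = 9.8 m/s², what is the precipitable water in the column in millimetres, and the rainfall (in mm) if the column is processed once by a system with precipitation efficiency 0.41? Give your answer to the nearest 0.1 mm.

Precipitable water is the column-integrated vapour mass per unit area: PW = (1/g) Σ q̄ Δp, with q in kg/kg and Δp in Pa (1 kg/m² of water = 1 mm).
Layer 1020–660 hPa: Δp = 360 hPa = 36000 Pa, q̄ = 0.00727 kg/kg → 0.00727 × 36000 / 9.8 = 26.71 mm
Layer 660–620 hPa: Δp = 40 hPa = 4000 Pa, q̄ = 0.0027 kg/kg → 0.0027 × 4000 / 9.8 = 1.10 mm
Layer 620–580 hPa: Δp = 40 hPa = 4000 Pa, q̄ = 0.00148 kg/kg → 0.00148 × 4000 / 9.8 = 0.60 mm
Layer 580–400 hPa: Δp = 180 hPa = 18000 Pa, q̄ = 0.00152 kg/kg → 0.00152 × 18000 / 9.8 = 2.79 mm
Layer 400–250 hPa: Δp = 150 hPa = 15000 Pa, q̄ = 0.00103 kg/kg → 0.00103 × 15000 / 9.8 = 1.58 mm
PW = 26.71 + 1.10 + 0.60 + 2.79 + 1.58 = 32.78 ≈ 32.8 mm.
Rainfall = ε × PW = 0.41 × 32.8 = 13.4 mm.

PW ≈ 32.8 mm; rainfall ≈ 13.4 mm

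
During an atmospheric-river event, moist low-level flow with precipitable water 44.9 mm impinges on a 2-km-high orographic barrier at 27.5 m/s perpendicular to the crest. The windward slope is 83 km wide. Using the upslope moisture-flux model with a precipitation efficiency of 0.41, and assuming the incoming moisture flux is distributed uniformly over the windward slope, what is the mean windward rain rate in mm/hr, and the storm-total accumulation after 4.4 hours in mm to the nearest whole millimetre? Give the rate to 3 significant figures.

R ≈ 22.0 mm/hr; total ≈ 97 mm

Incoming column moisture flux per unit ridge length: F = V × PW = 27.5 × 44.9 = 1234.75 mm·m/s.
Spread over the 83 km slope with efficiency ε = 0.41: R = ε·F/W = 0.41 × 1234.75 / 83000 m = 6.099e-03 mm/s.
R = 6.099e-03 × 3600 = 22.0 mm/hr.
Over 4.4 h: total = 22.0 × 4.4 = 96.8 ≈ 97 mm.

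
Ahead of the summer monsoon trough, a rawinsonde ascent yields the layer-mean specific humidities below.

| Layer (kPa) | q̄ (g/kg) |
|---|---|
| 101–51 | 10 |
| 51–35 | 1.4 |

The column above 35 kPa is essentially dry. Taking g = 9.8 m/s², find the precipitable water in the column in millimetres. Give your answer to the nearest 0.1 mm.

Precipitable water is the column-integrated vapour mass per unit area: PW = (1/g) Σ q̄ Δp, with q in kg/kg and Δp in Pa (1 kg/m² of water = 1 mm).
Layer 101–51 kPa: Δp = 500 hPa = 50000 Pa, q̄ = 0.01 kg/kg → 0.01 × 50000 / 9.8 = 51.02 mm
Layer 51–35 kPa: Δp = 160 hPa = 16000 Pa, q̄ = 0.0014 kg/kg → 0.0014 × 16000 / 9.8 = 2.29 mm
PW = 51.02 + 2.29 = 53.31 ≈ 53.3 mm.

PW ≈ 53.3 mm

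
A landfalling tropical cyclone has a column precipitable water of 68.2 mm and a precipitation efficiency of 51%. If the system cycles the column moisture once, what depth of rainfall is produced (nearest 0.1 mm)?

rainfall ≈ 34.8 mm

Rainfall = ε × PW = 0.51 × 68.2 = 34.8 mm.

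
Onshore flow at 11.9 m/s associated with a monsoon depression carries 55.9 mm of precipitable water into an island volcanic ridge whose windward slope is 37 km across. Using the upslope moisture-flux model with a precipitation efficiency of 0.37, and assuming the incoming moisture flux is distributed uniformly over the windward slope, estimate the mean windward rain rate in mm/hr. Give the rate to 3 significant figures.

Incoming column moisture flux per unit ridge length: F = V × PW = 11.9 × 55.9 = 665.21 mm·m/s.
Spread over the 37 km slope with efficiency ε = 0.37: R = ε·F/W = 0.37 × 665.21 / 37000 m = 6.652e-03 mm/s.
R = 6.652e-03 × 3600 = 23.9 mm/hr.

R ≈ 23.9 mm/hr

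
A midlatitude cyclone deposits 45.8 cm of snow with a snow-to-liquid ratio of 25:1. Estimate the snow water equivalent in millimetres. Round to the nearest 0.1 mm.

SWE = snow depth / ratio = 45.8 cm / 25 = 1.832 cm = 18.3 mm.

SWE ≈ 18.3 mm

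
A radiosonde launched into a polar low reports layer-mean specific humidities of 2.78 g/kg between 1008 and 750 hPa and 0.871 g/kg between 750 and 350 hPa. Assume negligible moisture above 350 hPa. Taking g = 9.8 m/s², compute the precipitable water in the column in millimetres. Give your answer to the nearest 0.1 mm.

Precipitable water is the column-integrated vapour mass per unit area: PW = (1/g) Σ q̄ Δp, with q in kg/kg and Δp in Pa (1 kg/m² of water = 1 mm).
Layer 1008–750 hPa: Δp = 258 hPa = 25800 Pa, q̄ = 0.00278 kg/kg → 0.00278 × 25800 / 9.8 = 7.32 mm
Layer 750–350 hPa: Δp = 400 hPa = 40000 Pa, q̄ = 0.000871 kg/kg → 0.000871 × 40000 / 9.8 = 3.56 mm
PW = 7.32 + 3.56 = 10.88 ≈ 10.9 mm.

PW ≈ 10.9 mm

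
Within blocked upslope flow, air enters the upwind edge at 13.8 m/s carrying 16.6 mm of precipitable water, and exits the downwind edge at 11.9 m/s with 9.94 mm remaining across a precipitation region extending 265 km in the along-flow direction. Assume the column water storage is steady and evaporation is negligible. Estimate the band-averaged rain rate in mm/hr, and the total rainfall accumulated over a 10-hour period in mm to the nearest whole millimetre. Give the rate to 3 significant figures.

Column moisture flux per unit crosswind length is F = V × PW.
Inflow: F_in = 13.8 × 16.6 = 229.08 mm·m/s
Outflow: F_out = 11.9 × 9.94 = 118.286 mm·m/s
Steady-state rate R = (F_in − F_out)/L = (229.08 − 118.286) / 265000 m = 4.181e-04 mm/s.
R = 4.181e-04 × 3600 = 1.51 mm/hr.
Over 10 h: total = 1.51 × 10 = 15.1 ≈ 15 mm.

R ≈ 1.51 mm/hr; total ≈ 15 mm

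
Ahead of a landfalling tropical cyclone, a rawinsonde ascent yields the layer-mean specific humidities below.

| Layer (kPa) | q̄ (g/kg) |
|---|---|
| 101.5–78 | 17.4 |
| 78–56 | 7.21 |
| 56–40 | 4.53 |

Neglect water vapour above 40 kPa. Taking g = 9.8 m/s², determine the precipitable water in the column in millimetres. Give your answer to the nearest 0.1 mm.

PW ≈ 65.3 mm

Precipitable water is the column-integrated vapour mass per unit area: PW = (1/g) Σ q̄ Δp, with q in kg/kg and Δp in Pa (1 kg/m² of water = 1 mm).
Layer 101.5–78 kPa: Δp = 235 hPa = 23500 Pa, q̄ = 0.0174 kg/kg → 0.0174 × 23500 / 9.8 = 41.72 mm
Layer 78–56 kPa: Δp = 220 hPa = 22000 Pa, q̄ = 0.00721 kg/kg → 0.00721 × 22000 / 9.8 = 16.19 mm
Layer 56–40 kPa: Δp = 160 hPa = 16000 Pa, q̄ = 0.00453 kg/kg → 0.00453 × 16000 / 9.8 = 7.40 mm
PW = 41.72 + 16.19 + 7.40 = 65.31 ≈ 65.3 mm.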